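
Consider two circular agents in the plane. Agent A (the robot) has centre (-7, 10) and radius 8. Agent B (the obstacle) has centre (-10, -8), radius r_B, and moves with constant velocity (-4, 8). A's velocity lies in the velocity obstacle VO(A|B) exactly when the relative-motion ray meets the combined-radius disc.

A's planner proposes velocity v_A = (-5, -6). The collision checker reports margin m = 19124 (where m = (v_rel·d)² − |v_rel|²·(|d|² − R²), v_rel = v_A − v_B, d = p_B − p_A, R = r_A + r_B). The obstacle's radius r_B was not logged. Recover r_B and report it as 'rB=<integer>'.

m = 19124
d = (-3, -18);  v_rel = (-1, -14),  |v_rel|² = 197
v_rel×d = (-1)·(-18) − (-14)·(-3) = -24
since m = R²·197 − (-24)²:  R² = (576 + 19124) / 197 = 100
R = √100 = 10  ⇒  r_B = 10 − 8 = 2

rB=2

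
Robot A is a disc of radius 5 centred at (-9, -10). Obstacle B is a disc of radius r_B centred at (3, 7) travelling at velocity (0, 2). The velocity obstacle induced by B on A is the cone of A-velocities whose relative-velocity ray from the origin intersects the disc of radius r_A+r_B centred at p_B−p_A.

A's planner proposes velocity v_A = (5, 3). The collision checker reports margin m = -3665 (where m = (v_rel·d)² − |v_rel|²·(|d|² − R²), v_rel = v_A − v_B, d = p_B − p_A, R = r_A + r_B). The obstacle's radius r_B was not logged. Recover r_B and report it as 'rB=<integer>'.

m = -3665
d = (12, 17);  v_rel = (5, 1),  |v_rel|² = 26
v_rel×d = (5)·(17) − (1)·(12) = 73
since m = R²·26 − 73²:  R² = (5329 + -3665) / 26 = 64
R = √64 = 8  ⇒  r_B = 8 − 5 = 3

rB=3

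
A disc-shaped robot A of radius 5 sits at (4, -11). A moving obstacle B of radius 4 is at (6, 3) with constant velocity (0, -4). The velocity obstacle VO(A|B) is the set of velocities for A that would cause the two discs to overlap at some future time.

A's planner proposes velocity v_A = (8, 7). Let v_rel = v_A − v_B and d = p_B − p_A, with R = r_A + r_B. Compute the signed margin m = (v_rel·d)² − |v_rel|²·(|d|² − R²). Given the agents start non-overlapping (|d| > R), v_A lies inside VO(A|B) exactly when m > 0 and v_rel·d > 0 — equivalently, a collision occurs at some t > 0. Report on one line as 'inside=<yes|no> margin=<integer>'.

d = (2, 14),  |d|² = 200;  R = 5+4 = 9,  c = 200−9² = 119
v_rel = (8, 11),  |v_rel|² = 185;  v_rel·d = (8)·(2) + (11)·(14) = 170
185·t² − 340·t + 119 = 0  ⇒  m = 170² − 185·119 = 6885
m = 6885 > 0,  v_rel·d = 170 > 0  ⇒  inside

inside=yes margin=6885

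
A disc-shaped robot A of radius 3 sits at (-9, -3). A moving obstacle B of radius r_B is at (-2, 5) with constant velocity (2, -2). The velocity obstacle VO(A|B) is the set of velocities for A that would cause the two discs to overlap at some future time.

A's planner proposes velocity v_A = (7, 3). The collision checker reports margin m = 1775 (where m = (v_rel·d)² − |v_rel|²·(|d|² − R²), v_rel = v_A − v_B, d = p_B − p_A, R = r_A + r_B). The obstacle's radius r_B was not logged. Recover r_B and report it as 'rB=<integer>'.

m = 1775
d = (7, 8);  v_rel = (5, 5),  |v_rel|² = 50
v_rel×d = (5)·(8) − (5)·(7) = 5
since m = R²·50 − 5²:  R² = (25 + 1775) / 50 = 36
R = √36 = 6  ⇒  r_B = 6 − 3 = 3

rB=3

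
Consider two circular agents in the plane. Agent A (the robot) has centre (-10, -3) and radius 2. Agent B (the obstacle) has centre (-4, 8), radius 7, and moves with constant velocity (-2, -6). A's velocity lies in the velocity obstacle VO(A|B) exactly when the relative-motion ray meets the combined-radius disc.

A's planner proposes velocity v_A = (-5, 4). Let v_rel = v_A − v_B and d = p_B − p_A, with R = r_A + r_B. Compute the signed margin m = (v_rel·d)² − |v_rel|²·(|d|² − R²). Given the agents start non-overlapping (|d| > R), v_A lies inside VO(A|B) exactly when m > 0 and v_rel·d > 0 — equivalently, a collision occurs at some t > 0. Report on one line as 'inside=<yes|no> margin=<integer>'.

d = (6, 11),  |d|² = 157;  R = 2+7 = 9,  c = 157−9² = 76
v_rel = (-3, 10),  |v_rel|² = 109;  v_rel·d = (-3)·(6) + (10)·(11) = 92
109·t² − 184·t + 76 = 0  ⇒  m = 92² − 109·76 = 180
m = 180 > 0,  v_rel·d = 92 > 0  ⇒  inside

inside=yes margin=180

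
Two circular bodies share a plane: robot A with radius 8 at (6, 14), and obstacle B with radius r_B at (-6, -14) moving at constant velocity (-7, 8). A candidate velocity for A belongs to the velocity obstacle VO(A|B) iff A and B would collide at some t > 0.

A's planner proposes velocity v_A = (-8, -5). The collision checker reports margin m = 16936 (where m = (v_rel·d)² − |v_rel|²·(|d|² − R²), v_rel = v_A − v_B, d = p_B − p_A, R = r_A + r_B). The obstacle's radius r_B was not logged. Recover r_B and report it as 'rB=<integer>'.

m = 16936
d = (-12, -28);  v_rel = (-1, -13),  |v_rel|² = 170
v_rel×d = (-1)·(-28) − (-13)·(-12) = -128
since m = R²·170 − (-128)²:  R² = (16384 + 16936) / 170 = 196
R = √196 = 14  ⇒  r_B = 14 − 8 = 6

rB=6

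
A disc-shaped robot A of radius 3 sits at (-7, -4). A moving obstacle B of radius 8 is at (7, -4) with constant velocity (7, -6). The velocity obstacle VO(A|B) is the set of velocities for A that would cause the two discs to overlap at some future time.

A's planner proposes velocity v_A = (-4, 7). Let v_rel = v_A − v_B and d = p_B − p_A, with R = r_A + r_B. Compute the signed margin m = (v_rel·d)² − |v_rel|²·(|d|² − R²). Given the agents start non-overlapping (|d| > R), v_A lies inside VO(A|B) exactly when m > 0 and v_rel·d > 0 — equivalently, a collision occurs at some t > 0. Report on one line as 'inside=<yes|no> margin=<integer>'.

d = (14, 0),  |d|² = 196;  R = 3+8 = 11,  c = 196−11² = 75
v_rel = (-11, 13),  |v_rel|² = 290;  v_rel·d = (-11)·(14) + (13)·(0) = -154
290·t² + 308·t + 75 = 0  ⇒  m = (-154)² − 290·75 = 1966
m = 1966 > 0,  v_rel·d = -154 < 0  ⇒  outside

inside=no margin=1966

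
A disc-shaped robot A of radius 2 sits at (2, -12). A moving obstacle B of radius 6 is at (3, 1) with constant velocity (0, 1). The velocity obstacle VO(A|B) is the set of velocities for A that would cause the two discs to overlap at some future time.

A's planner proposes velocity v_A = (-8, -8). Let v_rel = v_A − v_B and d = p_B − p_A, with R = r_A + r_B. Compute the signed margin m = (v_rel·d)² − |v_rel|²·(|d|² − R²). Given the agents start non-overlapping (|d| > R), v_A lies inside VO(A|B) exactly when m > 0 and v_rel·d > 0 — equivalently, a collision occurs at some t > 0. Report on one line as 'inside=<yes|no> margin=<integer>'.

d = (1, 13),  |d|² = 170;  R = 2+6 = 8,  c = 170−8² = 106
v_rel = (-8, -9),  |v_rel|² = 145;  v_rel·d = (-8)·(1) + (-9)·(13) = -125
145·t² + 250·t + 106 = 0  ⇒  m = (-125)² − 145·106 = 255
m = 255 > 0,  v_rel·d = -125 < 0  ⇒  outside

inside=no margin=255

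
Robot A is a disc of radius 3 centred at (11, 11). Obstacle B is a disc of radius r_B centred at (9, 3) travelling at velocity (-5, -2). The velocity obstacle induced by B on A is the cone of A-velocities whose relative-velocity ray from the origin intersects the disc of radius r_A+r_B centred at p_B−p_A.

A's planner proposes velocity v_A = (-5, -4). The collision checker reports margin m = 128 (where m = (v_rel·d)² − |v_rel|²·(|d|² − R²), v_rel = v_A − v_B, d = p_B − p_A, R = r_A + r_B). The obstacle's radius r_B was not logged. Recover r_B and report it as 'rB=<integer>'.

m = 128
d = (-2, -8);  v_rel = (0, -2),  |v_rel|² = 4
v_rel×d = (0)·(-8) − (-2)·(-2) = -4
since m = R²·4 − (-4)²:  R² = (16 + 128) / 4 = 36
R = √36 = 6  ⇒  r_B = 6 − 3 = 3

rB=3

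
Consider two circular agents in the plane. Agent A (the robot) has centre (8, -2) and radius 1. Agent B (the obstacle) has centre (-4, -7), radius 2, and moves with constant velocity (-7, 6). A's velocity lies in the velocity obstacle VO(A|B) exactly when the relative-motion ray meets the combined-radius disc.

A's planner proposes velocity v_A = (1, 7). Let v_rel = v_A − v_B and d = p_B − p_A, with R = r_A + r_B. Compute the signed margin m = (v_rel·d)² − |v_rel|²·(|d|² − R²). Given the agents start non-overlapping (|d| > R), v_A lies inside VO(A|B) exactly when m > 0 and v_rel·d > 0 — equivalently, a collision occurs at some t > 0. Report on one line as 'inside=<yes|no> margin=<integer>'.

d = (-12, -5),  |d|² = 169;  R = 1+2 = 3,  c = 169−3² = 160
v_rel = (8, 1),  |v_rel|² = 65;  v_rel·d = (8)·(-12) + (1)·(-5) = -101
65·t² + 202·t + 160 = 0  ⇒  m = (-101)² − 65·160 = -199
m = -199 < 0,  v_rel·d = -101 < 0  ⇒  outside

inside=no margin=-199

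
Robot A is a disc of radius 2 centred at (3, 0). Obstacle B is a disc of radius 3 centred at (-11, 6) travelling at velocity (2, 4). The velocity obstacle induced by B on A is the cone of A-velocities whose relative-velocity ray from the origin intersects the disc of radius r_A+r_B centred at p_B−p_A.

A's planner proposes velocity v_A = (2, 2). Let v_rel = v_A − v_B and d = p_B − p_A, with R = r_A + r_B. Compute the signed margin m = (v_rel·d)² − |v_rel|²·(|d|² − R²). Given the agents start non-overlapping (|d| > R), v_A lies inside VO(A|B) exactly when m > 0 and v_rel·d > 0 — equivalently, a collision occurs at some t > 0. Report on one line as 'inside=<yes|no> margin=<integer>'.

d = (-14, 6),  |d|² = 232;  R = 2+3 = 5,  c = 232−5² = 207
v_rel = (0, -2),  |v_rel|² = 4;  v_rel·d = (0)·(-14) + (-2)·(6) = -12
4·t² + 24·t + 207 = 0  ⇒  m = (-12)² − 4·207 = -684
m = -684 < 0,  v_rel·d = -12 < 0  ⇒  outside

inside=no margin=-684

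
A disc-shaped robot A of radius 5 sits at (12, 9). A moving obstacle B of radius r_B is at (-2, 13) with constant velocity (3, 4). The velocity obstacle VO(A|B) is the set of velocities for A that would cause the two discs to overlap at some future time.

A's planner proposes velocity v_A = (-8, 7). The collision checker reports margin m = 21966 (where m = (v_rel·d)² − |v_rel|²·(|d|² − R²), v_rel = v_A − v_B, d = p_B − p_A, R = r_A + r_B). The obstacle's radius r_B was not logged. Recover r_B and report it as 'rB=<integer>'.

m = 21966
d = (-14, 4);  v_rel = (-11, 3),  |v_rel|² = 130
v_rel×d = (-11)·(4) − (3)·(-14) = -2
since m = R²·130 − (-2)²:  R² = (4 + 21966) / 130 = 169
R = √169 = 13  ⇒  r_B = 13 − 5 = 8

rB=8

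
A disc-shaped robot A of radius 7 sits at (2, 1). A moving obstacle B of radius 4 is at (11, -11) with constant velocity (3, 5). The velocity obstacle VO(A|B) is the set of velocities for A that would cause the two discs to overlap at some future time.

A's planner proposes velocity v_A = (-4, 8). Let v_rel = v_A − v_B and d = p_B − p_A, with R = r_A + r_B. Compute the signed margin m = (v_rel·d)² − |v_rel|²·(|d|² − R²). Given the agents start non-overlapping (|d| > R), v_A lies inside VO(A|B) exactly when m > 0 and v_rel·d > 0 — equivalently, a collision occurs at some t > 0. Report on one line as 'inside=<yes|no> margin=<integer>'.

d = (9, -12),  |d|² = 225;  R = 7+4 = 11,  c = 225−11² = 104
v_rel = (-7, 3),  |v_rel|² = 58;  v_rel·d = (-7)·(9) + (3)·(-12) = -99
58·t² + 198·t + 104 = 0  ⇒  m = (-99)² − 58·104 = 3769
m = 3769 > 0,  v_rel·d = -99 < 0  ⇒  outside

inside=no margin=3769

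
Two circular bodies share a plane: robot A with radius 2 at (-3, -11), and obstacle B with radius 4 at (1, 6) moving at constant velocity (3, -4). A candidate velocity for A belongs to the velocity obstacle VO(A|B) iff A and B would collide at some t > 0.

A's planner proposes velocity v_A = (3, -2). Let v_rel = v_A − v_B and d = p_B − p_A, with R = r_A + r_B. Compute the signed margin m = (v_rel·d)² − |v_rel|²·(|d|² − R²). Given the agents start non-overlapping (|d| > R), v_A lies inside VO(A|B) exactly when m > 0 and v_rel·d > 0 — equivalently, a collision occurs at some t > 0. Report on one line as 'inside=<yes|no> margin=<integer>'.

d = (4, 17),  |d|² = 305;  R = 2+4 = 6,  c = 305−6² = 269
v_rel = (0, 2),  |v_rel|² = 4;  v_rel·d = (0)·(4) + (2)·(17) = 34
4·t² − 68·t + 269 = 0  ⇒  m = 34² − 4·269 = 80
m = 80 > 0,  v_rel·d = 34 > 0  ⇒  inside

inside=yes margin=80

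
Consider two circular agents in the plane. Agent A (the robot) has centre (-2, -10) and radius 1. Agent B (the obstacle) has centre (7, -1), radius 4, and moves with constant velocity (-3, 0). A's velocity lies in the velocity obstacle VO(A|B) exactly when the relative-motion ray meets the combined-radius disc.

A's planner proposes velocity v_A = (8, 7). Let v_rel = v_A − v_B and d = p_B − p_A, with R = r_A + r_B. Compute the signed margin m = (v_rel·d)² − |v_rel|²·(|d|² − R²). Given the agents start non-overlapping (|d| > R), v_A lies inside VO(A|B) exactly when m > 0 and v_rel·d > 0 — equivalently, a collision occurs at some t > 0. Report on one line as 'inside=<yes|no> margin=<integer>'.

d = (9, 9),  |d|² = 162;  R = 1+4 = 5,  c = 162−5² = 137
v_rel = (11, 7),  |v_rel|² = 170;  v_rel·d = (11)·(9) + (7)·(9) = 162
170·t² − 324·t + 137 = 0  ⇒  m = 162² − 170·137 = 2954
m = 2954 > 0,  v_rel·d = 162 > 0  ⇒  inside

inside=yes margin=2954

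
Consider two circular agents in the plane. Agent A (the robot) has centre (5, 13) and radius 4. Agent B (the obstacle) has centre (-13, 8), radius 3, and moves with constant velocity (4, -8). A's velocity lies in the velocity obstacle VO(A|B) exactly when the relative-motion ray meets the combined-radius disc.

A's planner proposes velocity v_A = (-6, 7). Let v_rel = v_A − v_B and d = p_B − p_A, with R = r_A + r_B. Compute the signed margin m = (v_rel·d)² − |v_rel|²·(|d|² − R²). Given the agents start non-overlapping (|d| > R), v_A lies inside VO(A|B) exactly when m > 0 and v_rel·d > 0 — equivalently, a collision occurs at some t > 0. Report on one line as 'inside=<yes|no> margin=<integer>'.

d = (-18, -5),  |d|² = 349;  R = 4+3 = 7,  c = 349−7² = 300
v_rel = (-10, 15),  |v_rel|² = 325;  v_rel·d = (-10)·(-18) + (15)·(-5) = 105
325·t² − 210·t + 300 = 0  ⇒  m = 105² − 325·300 = -86475
m = -86475 < 0,  v_rel·d = 105 > 0  ⇒  outside

inside=no margin=-86475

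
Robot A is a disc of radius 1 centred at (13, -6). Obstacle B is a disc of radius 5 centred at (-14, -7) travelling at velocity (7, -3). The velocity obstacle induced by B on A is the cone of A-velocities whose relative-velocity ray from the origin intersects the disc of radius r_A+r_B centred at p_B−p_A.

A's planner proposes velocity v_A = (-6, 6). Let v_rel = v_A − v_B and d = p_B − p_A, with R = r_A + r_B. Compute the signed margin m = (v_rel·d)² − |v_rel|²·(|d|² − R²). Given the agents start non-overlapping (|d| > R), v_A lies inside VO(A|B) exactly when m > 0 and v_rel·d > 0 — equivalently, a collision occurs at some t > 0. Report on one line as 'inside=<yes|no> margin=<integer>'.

d = (-27, -1),  |d|² = 730;  R = 1+5 = 6,  c = 730−6² = 694
v_rel = (-13, 9),  |v_rel|² = 250;  v_rel·d = (-13)·(-27) + (9)·(-1) = 342
250·t² − 684·t + 694 = 0  ⇒  m = 342² − 250·694 = -56536
m = -56536 < 0,  v_rel·d = 342 > 0  ⇒  outside

inside=no margin=-56536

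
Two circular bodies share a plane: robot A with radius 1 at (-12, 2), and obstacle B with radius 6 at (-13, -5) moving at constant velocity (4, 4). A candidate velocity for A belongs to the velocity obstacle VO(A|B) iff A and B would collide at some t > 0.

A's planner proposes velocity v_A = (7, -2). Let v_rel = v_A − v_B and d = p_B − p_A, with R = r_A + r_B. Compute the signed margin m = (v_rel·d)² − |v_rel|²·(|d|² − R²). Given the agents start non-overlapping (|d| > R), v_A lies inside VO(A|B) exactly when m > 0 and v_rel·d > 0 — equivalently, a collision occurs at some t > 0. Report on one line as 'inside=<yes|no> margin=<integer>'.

d = (-1, -7),  |d|² = 50;  R = 1+6 = 7,  c = 50−7² = 1
v_rel = (3, -6),  |v_rel|² = 45;  v_rel·d = (3)·(-1) + (-6)·(-7) = 39
45·t² − 78·t + 1 = 0  ⇒  m = 39² − 45·1 = 1476
m = 1476 > 0,  v_rel·d = 39 > 0  ⇒  inside

inside=yes margin=1476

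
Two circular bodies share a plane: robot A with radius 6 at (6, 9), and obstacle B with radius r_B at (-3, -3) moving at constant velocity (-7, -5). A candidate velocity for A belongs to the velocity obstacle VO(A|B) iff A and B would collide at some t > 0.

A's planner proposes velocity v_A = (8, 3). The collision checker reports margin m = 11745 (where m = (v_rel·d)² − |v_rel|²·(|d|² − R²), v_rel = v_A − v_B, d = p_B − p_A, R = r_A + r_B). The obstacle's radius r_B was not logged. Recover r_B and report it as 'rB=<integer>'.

m = 11745
d = (-9, -12);  v_rel = (15, 8),  |v_rel|² = 289
v_rel×d = (15)·(-12) − (8)·(-9) = -108
since m = R²·289 − (-108)²:  R² = (11664 + 11745) / 289 = 81
R = √81 = 9  ⇒  r_B = 9 − 6 = 3

rB=3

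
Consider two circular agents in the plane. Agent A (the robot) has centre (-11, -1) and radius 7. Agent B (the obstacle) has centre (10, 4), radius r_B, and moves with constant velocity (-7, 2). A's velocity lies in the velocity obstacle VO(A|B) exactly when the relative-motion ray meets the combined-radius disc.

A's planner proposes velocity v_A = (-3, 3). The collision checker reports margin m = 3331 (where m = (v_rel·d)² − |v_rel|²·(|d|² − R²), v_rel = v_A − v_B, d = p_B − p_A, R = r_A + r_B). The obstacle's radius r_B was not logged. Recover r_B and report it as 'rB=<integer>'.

m = 3331
d = (21, 5);  v_rel = (4, 1),  |v_rel|² = 17
v_rel×d = (4)·(5) − (1)·(21) = -1
since m = R²·17 − (-1)²:  R² = (1 + 3331) / 17 = 196
R = √196 = 14  ⇒  r_B = 14 − 7 = 7

rB=7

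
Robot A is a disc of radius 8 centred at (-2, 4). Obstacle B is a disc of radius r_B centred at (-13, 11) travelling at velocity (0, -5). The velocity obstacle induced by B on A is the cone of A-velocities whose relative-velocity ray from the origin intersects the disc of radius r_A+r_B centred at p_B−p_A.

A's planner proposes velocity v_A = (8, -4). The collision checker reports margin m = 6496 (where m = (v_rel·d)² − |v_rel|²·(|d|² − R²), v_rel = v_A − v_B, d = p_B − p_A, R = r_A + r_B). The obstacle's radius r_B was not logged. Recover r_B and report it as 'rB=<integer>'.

m = 6496
d = (-11, 7);  v_rel = (8, 1),  |v_rel|² = 65
v_rel×d = (8)·(7) − (1)·(-11) = 67
since m = R²·65 − 67²:  R² = (4489 + 6496) / 65 = 169
R = √169 = 13  ⇒  r_B = 13 − 8 = 5

rB=5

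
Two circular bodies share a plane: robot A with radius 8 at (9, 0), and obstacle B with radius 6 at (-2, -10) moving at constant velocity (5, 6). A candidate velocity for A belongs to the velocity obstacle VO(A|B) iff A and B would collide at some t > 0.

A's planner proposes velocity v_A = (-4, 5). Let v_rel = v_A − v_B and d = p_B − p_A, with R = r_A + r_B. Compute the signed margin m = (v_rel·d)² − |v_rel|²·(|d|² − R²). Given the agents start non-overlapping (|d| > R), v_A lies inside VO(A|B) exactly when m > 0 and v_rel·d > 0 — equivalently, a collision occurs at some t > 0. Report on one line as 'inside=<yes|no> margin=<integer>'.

d = (-11, -10),  |d|² = 221;  R = 8+6 = 14,  c = 221−14² = 25
v_rel = (-9, -1),  |v_rel|² = 82;  v_rel·d = (-9)·(-11) + (-1)·(-10) = 109
82·t² − 218·t + 25 = 0  ⇒  m = 109² − 82·25 = 9831
m = 9831 > 0,  v_rel·d = 109 > 0  ⇒  inside

inside=yes margin=9831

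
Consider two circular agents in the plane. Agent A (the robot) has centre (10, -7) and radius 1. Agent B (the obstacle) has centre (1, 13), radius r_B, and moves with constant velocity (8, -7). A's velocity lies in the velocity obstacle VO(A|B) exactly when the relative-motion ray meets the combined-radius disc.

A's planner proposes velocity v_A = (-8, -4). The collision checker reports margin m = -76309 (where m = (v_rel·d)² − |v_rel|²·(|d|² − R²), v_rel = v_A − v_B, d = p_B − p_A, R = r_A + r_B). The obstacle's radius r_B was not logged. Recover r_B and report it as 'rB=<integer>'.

m = -76309
d = (-9, 20);  v_rel = (-16, 3),  |v_rel|² = 265
v_rel×d = (-16)·(20) − (3)·(-9) = -293
since m = R²·265 − (-293)²:  R² = (85849 + -76309) / 265 = 36
R = √36 = 6  ⇒  r_B = 6 − 1 = 5

rB=5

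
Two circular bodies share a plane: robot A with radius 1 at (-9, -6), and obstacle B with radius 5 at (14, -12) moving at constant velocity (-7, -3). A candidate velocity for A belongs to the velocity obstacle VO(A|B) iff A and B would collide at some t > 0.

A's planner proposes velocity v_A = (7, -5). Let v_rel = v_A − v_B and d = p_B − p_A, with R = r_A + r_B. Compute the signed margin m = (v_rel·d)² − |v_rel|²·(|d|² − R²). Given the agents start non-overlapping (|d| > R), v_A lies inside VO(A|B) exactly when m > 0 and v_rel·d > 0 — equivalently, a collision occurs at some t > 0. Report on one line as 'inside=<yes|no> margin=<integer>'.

d = (23, -6),  |d|² = 565;  R = 1+5 = 6,  c = 565−6² = 529
v_rel = (14, -2),  |v_rel|² = 200;  v_rel·d = (14)·(23) + (-2)·(-6) = 334
200·t² − 668·t + 529 = 0  ⇒  m = 334² − 200·529 = 5756
m = 5756 > 0,  v_rel·d = 334 > 0  ⇒  inside

inside=yes margin=5756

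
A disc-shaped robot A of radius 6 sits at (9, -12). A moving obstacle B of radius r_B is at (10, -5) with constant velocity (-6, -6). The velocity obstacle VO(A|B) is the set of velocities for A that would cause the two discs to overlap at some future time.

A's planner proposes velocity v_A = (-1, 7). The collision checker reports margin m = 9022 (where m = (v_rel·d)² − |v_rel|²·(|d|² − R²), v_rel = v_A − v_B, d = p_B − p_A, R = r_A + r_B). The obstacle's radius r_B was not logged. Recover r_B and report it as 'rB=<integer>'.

m = 9022
d = (1, 7);  v_rel = (5, 13),  |v_rel|² = 194
v_rel×d = (5)·(7) − (13)·(1) = 22
since m = R²·194 − 22²:  R² = (484 + 9022) / 194 = 49
R = √49 = 7  ⇒  r_B = 7 − 6 = 1

rB=1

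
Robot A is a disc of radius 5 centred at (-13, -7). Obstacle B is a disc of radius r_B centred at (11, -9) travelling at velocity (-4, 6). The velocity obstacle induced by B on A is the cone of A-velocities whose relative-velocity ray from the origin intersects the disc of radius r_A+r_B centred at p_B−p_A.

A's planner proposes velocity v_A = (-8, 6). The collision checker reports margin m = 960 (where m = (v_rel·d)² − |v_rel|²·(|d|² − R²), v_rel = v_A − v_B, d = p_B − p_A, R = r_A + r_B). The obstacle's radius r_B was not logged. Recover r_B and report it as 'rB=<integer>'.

m = 960
d = (24, -2);  v_rel = (-4, 0),  |v_rel|² = 16
v_rel×d = (-4)·(-2) − (0)·(24) = 8
since m = R²·16 − 8²:  R² = (64 + 960) / 16 = 64
R = √64 = 8  ⇒  r_B = 8 − 5 = 3

rB=3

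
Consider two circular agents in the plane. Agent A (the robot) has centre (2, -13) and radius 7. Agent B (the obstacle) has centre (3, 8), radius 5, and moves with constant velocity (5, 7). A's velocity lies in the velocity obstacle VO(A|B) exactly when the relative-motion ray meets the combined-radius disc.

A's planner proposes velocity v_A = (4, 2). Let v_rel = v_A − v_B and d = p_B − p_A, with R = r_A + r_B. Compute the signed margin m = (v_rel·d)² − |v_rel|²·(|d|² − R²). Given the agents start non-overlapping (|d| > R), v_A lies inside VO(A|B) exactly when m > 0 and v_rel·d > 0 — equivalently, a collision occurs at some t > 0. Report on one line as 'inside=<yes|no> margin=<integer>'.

d = (1, 21),  |d|² = 442;  R = 7+5 = 12,  c = 442−12² = 298
v_rel = (-1, -5),  |v_rel|² = 26;  v_rel·d = (-1)·(1) + (-5)·(21) = -106
26·t² + 212·t + 298 = 0  ⇒  m = (-106)² − 26·298 = 3488
m = 3488 > 0,  v_rel·d = -106 < 0  ⇒  outside

inside=no margin=3488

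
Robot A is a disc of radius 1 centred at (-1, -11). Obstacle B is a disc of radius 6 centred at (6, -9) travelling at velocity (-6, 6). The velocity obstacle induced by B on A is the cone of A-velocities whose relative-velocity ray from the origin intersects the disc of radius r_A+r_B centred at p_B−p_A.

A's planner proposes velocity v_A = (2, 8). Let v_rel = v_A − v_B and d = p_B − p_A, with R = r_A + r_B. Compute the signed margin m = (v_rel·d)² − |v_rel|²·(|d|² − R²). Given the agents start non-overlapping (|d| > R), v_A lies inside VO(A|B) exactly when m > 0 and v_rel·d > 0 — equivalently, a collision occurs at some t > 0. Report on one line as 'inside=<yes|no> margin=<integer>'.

d = (7, 2),  |d|² = 53;  R = 1+6 = 7,  c = 53−7² = 4
v_rel = (8, 2),  |v_rel|² = 68;  v_rel·d = (8)·(7) + (2)·(2) = 60
68·t² − 120·t + 4 = 0  ⇒  m = 60² − 68·4 = 3328
m = 3328 > 0,  v_rel·d = 60 > 0  ⇒  inside

inside=yes margin=3328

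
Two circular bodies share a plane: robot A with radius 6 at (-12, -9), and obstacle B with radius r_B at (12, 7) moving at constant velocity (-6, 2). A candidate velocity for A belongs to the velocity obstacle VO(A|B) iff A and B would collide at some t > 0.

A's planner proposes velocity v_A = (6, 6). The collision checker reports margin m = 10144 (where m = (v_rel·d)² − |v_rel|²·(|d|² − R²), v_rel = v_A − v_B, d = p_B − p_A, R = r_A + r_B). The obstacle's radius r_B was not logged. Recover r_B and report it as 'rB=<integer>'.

m = 10144
d = (24, 16);  v_rel = (12, 4),  |v_rel|² = 160
v_rel×d = (12)·(16) − (4)·(24) = 96
since m = R²·160 − 96²:  R² = (9216 + 10144) / 160 = 121
R = √121 = 11  ⇒  r_B = 11 − 6 = 5

rB=5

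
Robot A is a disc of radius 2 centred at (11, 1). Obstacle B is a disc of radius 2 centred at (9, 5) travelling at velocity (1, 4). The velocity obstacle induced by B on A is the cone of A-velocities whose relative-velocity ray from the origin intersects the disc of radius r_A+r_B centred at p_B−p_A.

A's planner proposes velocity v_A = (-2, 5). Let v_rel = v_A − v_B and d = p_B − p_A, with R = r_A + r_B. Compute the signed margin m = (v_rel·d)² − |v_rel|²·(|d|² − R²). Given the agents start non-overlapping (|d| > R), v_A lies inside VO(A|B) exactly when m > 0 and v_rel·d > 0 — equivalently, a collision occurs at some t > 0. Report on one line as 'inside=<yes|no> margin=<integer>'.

d = (-2, 4),  |d|² = 20;  R = 2+2 = 4,  c = 20−4² = 4
v_rel = (-3, 1),  |v_rel|² = 10;  v_rel·d = (-3)·(-2) + (1)·(4) = 10
10·t² − 20·t + 4 = 0  ⇒  m = 10² − 10·4 = 60
m = 60 > 0,  v_rel·d = 10 > 0  ⇒  inside

inside=yes margin=60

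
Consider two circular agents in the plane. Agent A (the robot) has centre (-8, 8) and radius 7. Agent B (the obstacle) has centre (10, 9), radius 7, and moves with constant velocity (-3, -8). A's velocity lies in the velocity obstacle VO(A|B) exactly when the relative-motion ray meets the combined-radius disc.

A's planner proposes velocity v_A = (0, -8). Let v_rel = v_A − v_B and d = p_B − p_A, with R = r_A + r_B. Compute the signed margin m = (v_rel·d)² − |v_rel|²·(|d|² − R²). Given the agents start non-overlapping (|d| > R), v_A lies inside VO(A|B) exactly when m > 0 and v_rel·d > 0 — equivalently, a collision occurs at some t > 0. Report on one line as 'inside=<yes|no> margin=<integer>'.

d = (18, 1),  |d|² = 325;  R = 7+7 = 14,  c = 325−14² = 129
v_rel = (3, 0),  |v_rel|² = 9;  v_rel·d = (3)·(18) + (0)·(1) = 54
9·t² − 108·t + 129 = 0  ⇒  m = 54² − 9·129 = 1755
m = 1755 > 0,  v_rel·d = 54 > 0  ⇒  inside

inside=yes margin=1755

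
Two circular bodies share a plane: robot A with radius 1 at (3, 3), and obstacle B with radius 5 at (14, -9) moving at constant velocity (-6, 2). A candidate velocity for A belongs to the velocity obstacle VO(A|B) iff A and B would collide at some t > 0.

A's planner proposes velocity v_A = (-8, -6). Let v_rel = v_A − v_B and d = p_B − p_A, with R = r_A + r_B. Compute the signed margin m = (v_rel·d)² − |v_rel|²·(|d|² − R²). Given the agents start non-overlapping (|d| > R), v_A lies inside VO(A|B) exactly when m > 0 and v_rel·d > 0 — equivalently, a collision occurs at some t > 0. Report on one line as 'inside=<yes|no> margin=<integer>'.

d = (11, -12),  |d|² = 265;  R = 1+5 = 6,  c = 265−6² = 229
v_rel = (-2, -8),  |v_rel|² = 68;  v_rel·d = (-2)·(11) + (-8)·(-12) = 74
68·t² − 148·t + 229 = 0  ⇒  m = 74² − 68·229 = -10096
m = -10096 < 0,  v_rel·d = 74 > 0  ⇒  outside

inside=no margin=-10096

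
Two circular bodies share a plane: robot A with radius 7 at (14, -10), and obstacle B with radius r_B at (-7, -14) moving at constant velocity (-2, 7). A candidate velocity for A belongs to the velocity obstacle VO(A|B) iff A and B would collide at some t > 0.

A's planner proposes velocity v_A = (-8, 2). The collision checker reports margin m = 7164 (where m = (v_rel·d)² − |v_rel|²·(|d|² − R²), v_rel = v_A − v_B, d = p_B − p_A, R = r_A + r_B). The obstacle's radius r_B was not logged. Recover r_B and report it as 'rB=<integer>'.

m = 7164
d = (-21, -4);  v_rel = (-6, -5),  |v_rel|² = 61
v_rel×d = (-6)·(-4) − (-5)·(-21) = -81
since m = R²·61 − (-81)²:  R² = (6561 + 7164) / 61 = 225
R = √225 = 15  ⇒  r_B = 15 − 7 = 8

rB=8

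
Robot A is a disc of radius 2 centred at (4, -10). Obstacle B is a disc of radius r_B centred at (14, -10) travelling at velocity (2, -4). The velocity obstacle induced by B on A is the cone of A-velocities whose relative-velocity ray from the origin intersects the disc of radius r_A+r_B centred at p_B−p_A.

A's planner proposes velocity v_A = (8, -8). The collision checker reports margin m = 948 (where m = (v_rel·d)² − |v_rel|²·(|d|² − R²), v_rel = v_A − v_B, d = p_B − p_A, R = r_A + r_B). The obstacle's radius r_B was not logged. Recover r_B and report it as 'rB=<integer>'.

m = 948
d = (10, 0);  v_rel = (6, -4),  |v_rel|² = 52
v_rel×d = (6)·(0) − (-4)·(10) = 40
since m = R²·52 − 40²:  R² = (1600 + 948) / 52 = 49
R = √49 = 7  ⇒  r_B = 7 − 2 = 5

rB=5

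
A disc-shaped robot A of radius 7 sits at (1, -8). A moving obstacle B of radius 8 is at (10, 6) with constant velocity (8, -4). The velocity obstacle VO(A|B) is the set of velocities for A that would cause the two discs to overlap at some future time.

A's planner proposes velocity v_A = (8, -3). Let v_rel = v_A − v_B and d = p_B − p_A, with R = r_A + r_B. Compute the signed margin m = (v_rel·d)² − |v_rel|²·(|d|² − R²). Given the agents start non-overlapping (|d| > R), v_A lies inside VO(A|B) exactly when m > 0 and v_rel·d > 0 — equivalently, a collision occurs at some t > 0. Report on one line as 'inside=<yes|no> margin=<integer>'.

d = (9, 14),  |d|² = 277;  R = 7+8 = 15,  c = 277−15² = 52
v_rel = (0, 1),  |v_rel|² = 1;  v_rel·d = (0)·(9) + (1)·(14) = 14
1·t² − 28·t + 52 = 0  ⇒  m = 14² − 1·52 = 144
m = 144 > 0,  v_rel·d = 14 > 0  ⇒  inside

inside=yes margin=144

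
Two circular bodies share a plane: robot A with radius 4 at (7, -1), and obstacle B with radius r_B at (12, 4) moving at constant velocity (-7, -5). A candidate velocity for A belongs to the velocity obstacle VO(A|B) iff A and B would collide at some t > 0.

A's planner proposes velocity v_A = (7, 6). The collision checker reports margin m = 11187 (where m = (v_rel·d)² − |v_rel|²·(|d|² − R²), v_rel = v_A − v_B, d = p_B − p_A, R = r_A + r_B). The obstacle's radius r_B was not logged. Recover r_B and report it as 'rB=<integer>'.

m = 11187
d = (5, 5);  v_rel = (14, 11),  |v_rel|² = 317
v_rel×d = (14)·(5) − (11)·(5) = 15
since m = R²·317 − 15²:  R² = (225 + 11187) / 317 = 36
R = √36 = 6  ⇒  r_B = 6 − 4 = 2

rB=2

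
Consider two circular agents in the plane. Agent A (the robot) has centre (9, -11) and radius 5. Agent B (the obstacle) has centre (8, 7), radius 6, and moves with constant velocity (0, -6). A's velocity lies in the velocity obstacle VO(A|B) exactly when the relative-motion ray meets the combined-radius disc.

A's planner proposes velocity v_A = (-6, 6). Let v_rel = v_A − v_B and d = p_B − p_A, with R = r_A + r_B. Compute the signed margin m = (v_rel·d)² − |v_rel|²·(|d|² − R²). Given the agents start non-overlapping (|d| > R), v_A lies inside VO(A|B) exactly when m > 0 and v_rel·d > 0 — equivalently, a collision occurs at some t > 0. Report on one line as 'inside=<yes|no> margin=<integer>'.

d = (-1, 18),  |d|² = 325;  R = 5+6 = 11,  c = 325−11² = 204
v_rel = (-6, 12),  |v_rel|² = 180;  v_rel·d = (-6)·(-1) + (12)·(18) = 222
180·t² − 444·t + 204 = 0  ⇒  m = 222² − 180·204 = 12564
m = 12564 > 0,  v_rel·d = 222 > 0  ⇒  inside

inside=yes margin=12564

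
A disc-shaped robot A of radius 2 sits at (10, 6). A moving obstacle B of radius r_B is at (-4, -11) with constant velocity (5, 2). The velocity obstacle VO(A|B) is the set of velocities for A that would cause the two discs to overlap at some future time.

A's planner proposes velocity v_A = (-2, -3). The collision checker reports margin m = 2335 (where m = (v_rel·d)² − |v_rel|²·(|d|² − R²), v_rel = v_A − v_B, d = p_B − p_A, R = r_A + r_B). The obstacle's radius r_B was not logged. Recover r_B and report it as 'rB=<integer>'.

m = 2335
d = (-14, -17);  v_rel = (-7, -5),  |v_rel|² = 74
v_rel×d = (-7)·(-17) − (-5)·(-14) = 49
since m = R²·74 − 49²:  R² = (2401 + 2335) / 74 = 64
R = √64 = 8  ⇒  r_B = 8 − 2 = 6

rB=6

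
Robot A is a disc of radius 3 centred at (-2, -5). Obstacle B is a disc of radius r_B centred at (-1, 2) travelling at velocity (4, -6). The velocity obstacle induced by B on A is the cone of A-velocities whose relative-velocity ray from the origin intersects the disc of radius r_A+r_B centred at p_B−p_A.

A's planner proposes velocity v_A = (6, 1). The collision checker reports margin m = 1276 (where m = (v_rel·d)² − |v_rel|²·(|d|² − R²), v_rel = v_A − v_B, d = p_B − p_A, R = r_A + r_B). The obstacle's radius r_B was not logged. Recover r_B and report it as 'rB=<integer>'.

m = 1276
d = (1, 7);  v_rel = (2, 7),  |v_rel|² = 53
v_rel×d = (2)·(7) − (7)·(1) = 7
since m = R²·53 − 7²:  R² = (49 + 1276) / 53 = 25
R = √25 = 5  ⇒  r_B = 5 − 3 = 2

rB=2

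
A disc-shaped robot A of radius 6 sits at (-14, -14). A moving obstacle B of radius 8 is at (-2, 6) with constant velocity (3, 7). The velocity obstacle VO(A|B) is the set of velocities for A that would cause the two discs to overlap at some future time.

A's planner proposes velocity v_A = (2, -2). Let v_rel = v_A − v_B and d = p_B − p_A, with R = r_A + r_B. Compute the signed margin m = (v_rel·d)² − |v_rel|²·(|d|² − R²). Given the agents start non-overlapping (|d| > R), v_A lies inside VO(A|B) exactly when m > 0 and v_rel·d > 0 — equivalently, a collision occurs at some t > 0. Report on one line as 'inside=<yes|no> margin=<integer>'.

d = (12, 20),  |d|² = 544;  R = 6+8 = 14,  c = 544−14² = 348
v_rel = (-1, -9),  |v_rel|² = 82;  v_rel·d = (-1)·(12) + (-9)·(20) = -192
82·t² + 384·t + 348 = 0  ⇒  m = (-192)² − 82·348 = 8328
m = 8328 > 0,  v_rel·d = -192 < 0  ⇒  outside

inside=no margin=8328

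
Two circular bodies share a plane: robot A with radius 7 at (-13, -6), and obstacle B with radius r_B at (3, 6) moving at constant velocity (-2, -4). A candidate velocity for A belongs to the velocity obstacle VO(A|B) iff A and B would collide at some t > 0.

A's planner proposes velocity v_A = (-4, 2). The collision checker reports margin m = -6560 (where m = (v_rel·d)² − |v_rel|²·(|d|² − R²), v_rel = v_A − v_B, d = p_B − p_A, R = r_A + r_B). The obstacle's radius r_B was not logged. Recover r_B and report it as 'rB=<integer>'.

m = -6560
d = (16, 12);  v_rel = (-2, 6),  |v_rel|² = 40
v_rel×d = (-2)·(12) − (6)·(16) = -120
since m = R²·40 − (-120)²:  R² = (14400 + -6560) / 40 = 196
R = √196 = 14  ⇒  r_B = 14 − 7 = 7

rB=7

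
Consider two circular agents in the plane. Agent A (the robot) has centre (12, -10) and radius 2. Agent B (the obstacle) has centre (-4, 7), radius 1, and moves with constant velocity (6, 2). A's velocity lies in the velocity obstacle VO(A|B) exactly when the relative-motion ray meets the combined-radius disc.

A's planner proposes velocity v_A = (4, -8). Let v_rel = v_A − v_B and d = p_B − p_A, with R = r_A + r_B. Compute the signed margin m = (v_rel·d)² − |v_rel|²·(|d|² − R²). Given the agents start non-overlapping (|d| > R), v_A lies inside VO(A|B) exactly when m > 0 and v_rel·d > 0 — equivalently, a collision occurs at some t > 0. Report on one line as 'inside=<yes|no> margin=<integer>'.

d = (-16, 17),  |d|² = 545;  R = 2+1 = 3,  c = 545−3² = 536
v_rel = (-2, -10),  |v_rel|² = 104;  v_rel·d = (-2)·(-16) + (-10)·(17) = -138
104·t² + 276·t + 536 = 0  ⇒  m = (-138)² − 104·536 = -36700
m = -36700 < 0,  v_rel·d = -138 < 0  ⇒  outside

inside=no margin=-36700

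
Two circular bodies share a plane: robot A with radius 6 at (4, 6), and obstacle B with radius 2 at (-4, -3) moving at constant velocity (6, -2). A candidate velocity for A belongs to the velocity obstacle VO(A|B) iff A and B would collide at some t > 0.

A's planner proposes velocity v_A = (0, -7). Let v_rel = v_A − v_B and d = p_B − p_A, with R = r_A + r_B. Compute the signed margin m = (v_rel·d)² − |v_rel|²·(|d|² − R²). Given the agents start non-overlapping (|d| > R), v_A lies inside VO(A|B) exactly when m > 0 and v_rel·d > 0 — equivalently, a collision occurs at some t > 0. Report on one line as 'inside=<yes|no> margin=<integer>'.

d = (-8, -9),  |d|² = 145;  R = 6+2 = 8,  c = 145−8² = 81
v_rel = (-6, -5),  |v_rel|² = 61;  v_rel·d = (-6)·(-8) + (-5)·(-9) = 93
61·t² − 186·t + 81 = 0  ⇒  m = 93² − 61·81 = 3708
m = 3708 > 0,  v_rel·d = 93 > 0  ⇒  inside

inside=yes margin=3708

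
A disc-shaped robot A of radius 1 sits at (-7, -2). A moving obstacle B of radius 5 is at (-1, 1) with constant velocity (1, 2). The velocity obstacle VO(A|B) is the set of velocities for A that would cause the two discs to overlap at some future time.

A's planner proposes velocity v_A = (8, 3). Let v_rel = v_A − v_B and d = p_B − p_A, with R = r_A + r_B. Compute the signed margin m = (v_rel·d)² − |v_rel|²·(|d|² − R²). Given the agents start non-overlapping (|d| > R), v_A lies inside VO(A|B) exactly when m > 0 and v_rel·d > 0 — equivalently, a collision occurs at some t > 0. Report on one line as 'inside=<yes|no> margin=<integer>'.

d = (6, 3),  |d|² = 45;  R = 1+5 = 6,  c = 45−6² = 9
v_rel = (7, 1),  |v_rel|² = 50;  v_rel·d = (7)·(6) + (1)·(3) = 45
50·t² − 90·t + 9 = 0  ⇒  m = 45² − 50·9 = 1575
m = 1575 > 0,  v_rel·d = 45 > 0  ⇒  inside

inside=yes margin=1575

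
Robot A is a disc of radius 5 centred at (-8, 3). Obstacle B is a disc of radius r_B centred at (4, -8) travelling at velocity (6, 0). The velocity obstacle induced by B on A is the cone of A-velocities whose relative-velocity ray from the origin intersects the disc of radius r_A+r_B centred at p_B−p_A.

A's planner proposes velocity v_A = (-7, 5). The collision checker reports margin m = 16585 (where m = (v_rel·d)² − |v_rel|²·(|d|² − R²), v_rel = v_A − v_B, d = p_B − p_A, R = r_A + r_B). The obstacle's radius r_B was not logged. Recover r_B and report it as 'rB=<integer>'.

m = 16585
d = (12, -11);  v_rel = (-13, 5),  |v_rel|² = 194
v_rel×d = (-13)·(-11) − (5)·(12) = 83
since m = R²·194 − 83²:  R² = (6889 + 16585) / 194 = 121
R = √121 = 11  ⇒  r_B = 11 − 5 = 6

rB=6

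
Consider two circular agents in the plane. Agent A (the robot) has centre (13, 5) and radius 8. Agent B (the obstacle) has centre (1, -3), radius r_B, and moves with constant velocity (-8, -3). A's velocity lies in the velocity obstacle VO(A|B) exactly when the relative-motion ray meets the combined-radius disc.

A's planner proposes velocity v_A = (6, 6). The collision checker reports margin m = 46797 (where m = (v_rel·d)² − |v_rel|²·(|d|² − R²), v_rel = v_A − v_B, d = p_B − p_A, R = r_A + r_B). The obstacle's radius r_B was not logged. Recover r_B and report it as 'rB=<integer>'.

m = 46797
d = (-12, -8);  v_rel = (14, 9),  |v_rel|² = 277
v_rel×d = (14)·(-8) − (9)·(-12) = -4
since m = R²·277 − (-4)²:  R² = (16 + 46797) / 277 = 169
R = √169 = 13  ⇒  r_B = 13 − 8 = 5

rB=5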